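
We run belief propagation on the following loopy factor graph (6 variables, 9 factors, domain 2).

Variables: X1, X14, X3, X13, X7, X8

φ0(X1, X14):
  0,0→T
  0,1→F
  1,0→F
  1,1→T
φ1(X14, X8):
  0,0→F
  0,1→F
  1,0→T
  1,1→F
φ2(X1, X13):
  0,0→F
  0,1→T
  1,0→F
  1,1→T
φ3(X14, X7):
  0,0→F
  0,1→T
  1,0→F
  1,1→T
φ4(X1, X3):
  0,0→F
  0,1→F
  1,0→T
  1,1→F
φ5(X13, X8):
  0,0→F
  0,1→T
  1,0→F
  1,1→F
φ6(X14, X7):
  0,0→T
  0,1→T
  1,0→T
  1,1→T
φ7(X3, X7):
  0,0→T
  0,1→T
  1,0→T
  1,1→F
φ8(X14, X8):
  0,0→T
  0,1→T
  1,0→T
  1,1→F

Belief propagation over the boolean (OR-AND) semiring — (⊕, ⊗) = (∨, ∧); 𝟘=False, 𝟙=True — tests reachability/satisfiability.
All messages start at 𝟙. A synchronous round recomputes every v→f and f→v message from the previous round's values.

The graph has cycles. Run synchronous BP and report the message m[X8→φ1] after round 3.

message @ round 3 = [F, T]

init: all messages = 𝟙 over 2 values
r1 m[φ0→X1] = [T, T]
r1 m[φ0→X14] = [T, T]
r1 m[φ1→X14] = [F, T]
r1 m[φ1→X8] = [T, F]
r1 m[φ2→X1] = [T, T]
r1 m[φ2→X13] = [F, T]
r1 m[φ3→X14] = [T, T]
r1 m[φ3→X7] = [F, T]
r1 m[φ4→X1] = [F, T]
r1 m[φ4→X3] = [T, F]
r1 m[φ5→X13] = [T, F]
r1 m[φ5→X8] = [F, T]
r1 m[φ6→X14] = [T, T]
r1 m[φ6→X7] = [T, T]
r1 m[φ7→X3] = [T, T]
r1 m[φ7→X7] = [T, T]
r1 m[φ8→X14] = [T, T]
r1 m[φ8→X8] = [T, T]
r1 m[X1→φ0] = [T, T]
r1 m[X1→φ2] = [T, T]
r1 m[X1→φ4] = [T, T]
r1 m[X14→φ0] = [T, T]
r1 m[X14→φ1] = [T, T]
r1 m[X14→φ3] = [T, T]
r1 m[X14→φ6] = [T, T]
r1 m[X14→φ8] = [T, T]
r1 m[X3→φ4] = [T, T]
r1 m[X3→φ7] = [T, T]
r1 m[X13→φ2] = [T, T]
r1 m[X13→φ5] = [T, T]
r1 m[X7→φ3] = [T, T]
r1 m[X7→φ6] = [T, T]
r1 m[X7→φ7] = [T, T]
r1 m[X8→φ1] = [T, T]
r1 m[X8→φ5] = [T, T]
r1 m[X8→φ8] = [T, T]
r2 m[φ0→X1] = [T, T]
r2 m[φ0→X14] = [T, T]
r2 m[φ1→X14] = [F, T]
r2 m[φ1→X8] = [T, F]
r2 m[φ2→X1] = [T, T]
r2 m[φ2→X13] = [F, T]
r2 m[φ3→X14] = [T, T]
r2 m[φ3→X7] = [F, T]
r2 m[φ4→X1] = [F, T]
r2 m[φ4→X3] = [T, F]
r2 m[φ5→X13] = [T, F]
r2 m[φ5→X8] = [F, T]
r2 m[φ6→X14] = [T, T]
r2 m[φ6→X7] = [T, T]
r2 m[φ7→X3] = [T, T]
r2 m[φ7→X7] = [T, T]
r2 m[φ8→X14] = [T, T]
r2 m[φ8→X8] = [T, T]
r2 m[X1→φ0] = [F, T]
r2 m[X1→φ2] = [F, T]
r2 m[X1→φ4] = [T, T]
r2 m[X14→φ0] = [F, T]
r2 m[X14→φ1] = [T, T]
r2 m[X14→φ3] = [F, T]
r2 m[X14→φ6] = [F, T]
r2 m[X14→φ8] = [F, T]
r2 m[X3→φ4] = [T, T]
r2 m[X3→φ7] = [T, F]
r2 m[X13→φ2] = [T, F]
r2 m[X13→φ5] = [F, T]
r2 m[X7→φ3] = [T, T]
r2 m[X7→φ6] = [F, T]
r2 m[X7→φ7] = [F, T]
r2 m[X8→φ1] = [F, T]
r2 m[X8→φ5] = [T, F]
r2 m[X8→φ8] = [F, F]
r3 m[φ0→X1] = [F, T]
r3 m[φ0→X14] = [F, T]
r3 m[φ1→X14] = [F, F]
r3 m[φ1→X8] = [T, F]
r3 m[φ2→X1] = [F, F]
r3 m[φ2→X13] = [F, T]
r3 m[φ3→X14] = [T, T]
r3 m[φ3→X7] = [F, T]
r3 m[φ4→X1] = [F, T]
r3 m[φ4→X3] = [T, F]
r3 m[φ5→X13] = [F, F]
r3 m[φ5→X8] = [F, F]
r3 m[φ6→X14] = [T, T]
r3 m[φ6→X7] = [T, T]
r3 m[φ7→X3] = [T, F]
r3 m[φ7→X7] = [T, T]
r3 m[φ8→X14] = [F, F]
r3 m[φ8→X8] = [T, F]
r3 m[X1→φ0] = [F, T]
r3 m[X1→φ2] = [F, T]
r3 m[X1→φ4] = [T, T]
r3 m[X14→φ0] = [F, T]
r3 m[X14→φ1] = [T, T]
r3 m[X14→φ3] = [F, T]
r3 m[X14→φ6] = [F, T]
r3 m[X14→φ8] = [F, T]
r3 m[X3→φ4] = [T, T]
r3 m[X3→φ7] = [T, F]
r3 m[X13→φ2] = [T, F]
r3 m[X13→φ5] = [F, T]
r3 m[X7→φ3] = [T, T]
r3 m[X7→φ6] = [F, T]
r3 m[X7→φ7] = [F, T]
r3 m[X8→φ1] = [F, T]
r3 m[X8→φ5] = [T, F]
r3 m[X8→φ8] = [F, F]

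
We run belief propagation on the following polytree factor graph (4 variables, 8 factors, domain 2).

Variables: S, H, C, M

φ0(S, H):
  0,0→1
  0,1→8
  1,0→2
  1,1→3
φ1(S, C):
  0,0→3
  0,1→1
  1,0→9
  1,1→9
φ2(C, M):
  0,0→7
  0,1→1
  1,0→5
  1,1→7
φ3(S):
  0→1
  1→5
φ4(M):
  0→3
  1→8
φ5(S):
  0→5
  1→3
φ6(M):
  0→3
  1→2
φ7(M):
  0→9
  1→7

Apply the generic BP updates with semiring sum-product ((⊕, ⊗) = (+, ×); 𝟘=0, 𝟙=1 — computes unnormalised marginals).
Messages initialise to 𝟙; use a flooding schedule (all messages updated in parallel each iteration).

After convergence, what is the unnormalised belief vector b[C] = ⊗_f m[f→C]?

b[C] = [549990, 856080]

init: all messages = 𝟙 over 2 values
r1 m[φ0→S] = [9, 5]
r1 m[φ0→H] = [3, 11]
r1 m[φ1→S] = [4, 18]
r1 m[φ1→C] = [12, 10]
r1 m[φ2→C] = [8, 12]
r1 m[φ2→M] = [12, 8]
r1 m[φ3→S] = [1, 5]
r1 m[φ4→M] = [3, 8]
r1 m[φ5→S] = [5, 3]
r1 m[φ6→M] = [3, 2]
r1 m[φ7→M] = [9, 7]
r1 m[S→φ0] = [1, 1]
r1 m[S→φ1] = [1, 1]
r1 m[S→φ3] = [1, 1]
r1 m[S→φ5] = [1, 1]
r1 m[H→φ0] = [1, 1]
r1 m[C→φ1] = [1, 1]
r1 m[C→φ2] = [1, 1]
r1 m[M→φ2] = [1, 1]
r1 m[M→φ4] = [1, 1]
r1 m[M→φ6] = [1, 1]
r1 m[M→φ7] = [1, 1]
r2 m[φ0→S] = [9, 5]
r2 m[φ0→H] = [3, 11]
r2 m[φ1→S] = [4, 18]
r2 m[φ1→C] = [12, 10]
r2 m[φ2→C] = [8, 12]
r2 m[φ2→M] = [12, 8]
r2 m[φ3→S] = [1, 5]
r2 m[φ4→M] = [3, 8]
r2 m[φ5→S] = [5, 3]
r2 m[φ6→M] = [3, 2]
r2 m[φ7→M] = [9, 7]
r2 m[S→φ0] = [20, 270]
r2 m[S→φ1] = [45, 75]
r2 m[S→φ3] = [180, 270]
r2 m[S→φ5] = [36, 450]
r2 m[H→φ0] = [1, 1]
r2 m[C→φ1] = [8, 12]
r2 m[C→φ2] = [12, 10]
r2 m[M→φ2] = [81, 112]
r2 m[M→φ4] = [324, 112]
r2 m[M→φ6] = [324, 448]
r2 m[M→φ7] = [108, 128]
r3 m[φ0→S] = [9, 5]
r3 m[φ0→H] = [560, 970]
r3 m[φ1→S] = [36, 180]
r3 m[φ1→C] = [810, 720]
r3 m[φ2→C] = [679, 1189]
r3 m[φ2→M] = [134, 82]
r3 m[φ3→S] = [1, 5]
r3 m[φ4→M] = [3, 8]
r3 m[φ5→S] = [5, 3]
r3 m[φ6→M] = [3, 2]
r3 m[φ7→M] = [9, 7]
r3 m[S→φ0] = [20, 270]
r3 m[S→φ1] = [45, 75]
r3 m[S→φ3] = [180, 270]
r3 m[S→φ5] = [36, 450]
r3 m[H→φ0] = [1, 1]
r3 m[C→φ1] = [8, 12]
r3 m[C→φ2] = [12, 10]
r3 m[M→φ2] = [81, 112]
r3 m[M→φ4] = [324, 112]
r3 m[M→φ6] = [324, 448]
r3 m[M→φ7] = [108, 128]
r4 m[φ0→S] = [9, 5]
r4 m[φ0→H] = [560, 970]
r4 m[φ1→S] = [36, 180]
r4 m[φ1→C] = [810, 720]
r4 m[φ2→C] = [679, 1189]
r4 m[φ2→M] = [134, 82]
r4 m[φ3→S] = [1, 5]
r4 m[φ4→M] = [3, 8]
r4 m[φ5→S] = [5, 3]
r4 m[φ6→M] = [3, 2]
r4 m[φ7→M] = [9, 7]
r4 m[S→φ0] = [180, 2700]
r4 m[S→φ1] = [45, 75]
r4 m[S→φ3] = [1620, 2700]
r4 m[S→φ5] = [324, 4500]
r4 m[H→φ0] = [1, 1]
r4 m[C→φ1] = [679, 1189]
r4 m[C→φ2] = [810, 720]
r4 m[M→φ2] = [81, 112]
r4 m[M→φ4] = [3618, 1148]
r4 m[M→φ6] = [3618, 4592]
r4 m[M→φ7] = [1206, 1312]
r5 m[φ0→S] = [9, 5]
r5 m[φ0→H] = [5580, 9540]
r5 m[φ1→S] = [3226, 16812]
r5 m[φ1→C] = [810, 720]
r5 m[φ2→C] = [679, 1189]
r5 m[φ2→M] = [9270, 5850]
r5 m[φ3→S] = [1, 5]
r5 m[φ4→M] = [3, 8]
r5 m[φ5→S] = [5, 3]
r5 m[φ6→M] = [3, 2]
r5 m[φ7→M] = [9, 7]
r5 m[S→φ0] = [180, 2700]
r5 m[S→φ1] = [45, 75]
r5 m[S→φ3] = [1620, 2700]
r5 m[S→φ5] = [324, 4500]
r5 m[H→φ0] = [1, 1]
r5 m[C→φ1] = [679, 1189]
r5 m[C→φ2] = [810, 720]
r5 m[M→φ2] = [81, 112]
r5 m[M→φ4] = [3618, 1148]
r5 m[M→φ6] = [3618, 4592]
r5 m[M→φ7] = [1206, 1312]
r6 m[φ0→S] = [9, 5]
r6 m[φ0→H] = [5580, 9540]
r6 m[φ1→S] = [3226, 16812]
r6 m[φ1→C] = [810, 720]
r6 m[φ2→C] = [679, 1189]
r6 m[φ2→M] = [9270, 5850]
r6 m[φ3→S] = [1, 5]
r6 m[φ4→M] = [3, 8]
r6 m[φ5→S] = [5, 3]
r6 m[φ6→M] = [3, 2]
r6 m[φ7→M] = [9, 7]
r6 m[S→φ0] = [16130, 252180]
r6 m[S→φ1] = [45, 75]
r6 m[S→φ3] = [145170, 252180]
r6 m[S→φ5] = [29034, 420300]
r6 m[H→φ0] = [1, 1]
r6 m[C→φ1] = [679, 1189]
r6 m[C→φ2] = [810, 720]
r6 m[M→φ2] = [81, 112]
r6 m[M→φ4] = [250290, 81900]
r6 m[M→φ6] = [250290, 327600]
r6 m[M→φ7] = [83430, 93600]
r7 m[φ0→S] = [9, 5]
r7 m[φ0→H] = [520490, 885580]
r7 m[φ1→S] = [3226, 16812]
r7 m[φ1→C] = [810, 720]
r7 m[φ2→C] = [679, 1189]
r7 m[φ2→M] = [9270, 5850]
r7 m[φ3→S] = [1, 5]
r7 m[φ4→M] = [3, 8]
r7 m[φ5→S] = [5, 3]
r7 m[φ6→M] = [3, 2]
r7 m[φ7→M] = [9, 7]
r7 m[S→φ0] = [16130, 252180]
r7 m[S→φ1] = [45, 75]
r7 m[S→φ3] = [145170, 252180]
r7 m[S→φ5] = [29034, 420300]
r7 m[H→φ0] = [1, 1]
r7 m[C→φ1] = [679, 1189]
r7 m[C→φ2] = [810, 720]
r7 m[M→φ2] = [81, 112]
r7 m[M→φ4] = [250290, 81900]
r7 m[M→φ6] = [250290, 327600]
r7 m[M→φ7] = [83430, 93600]
r8 m[φ0→S] = [9, 5]
r8 m[φ0→H] = [520490, 885580]
r8 m[φ1→S] = [3226, 16812]
r8 m[φ1→C] = [810, 720]
r8 m[φ2→C] = [679, 1189]
r8 m[φ2→M] = [9270, 5850]
r8 m[φ3→S] = [1, 5]
r8 m[φ4→M] = [3, 8]
r8 m[φ5→S] = [5, 3]
r8 m[φ6→M] = [3, 2]
r8 m[φ7→M] = [9, 7]
r8 m[S→φ0] = [16130, 252180]
r8 m[S→φ1] = [45, 75]
r8 m[S→φ3] = [145170, 252180]
r8 m[S→φ5] = [29034, 420300]
r8 m[H→φ0] = [1, 1]
r8 m[C→φ1] = [679, 1189]
r8 m[C→φ2] = [810, 720]
r8 m[M→φ2] = [81, 112]
r8 m[M→φ4] = [250290, 81900]
r8 m[M→φ6] = [250290, 327600]
r8 m[M→φ7] = [83430, 93600]
fixed point reached at round 8
b[C] = ⊗ incoming = [549990, 856080]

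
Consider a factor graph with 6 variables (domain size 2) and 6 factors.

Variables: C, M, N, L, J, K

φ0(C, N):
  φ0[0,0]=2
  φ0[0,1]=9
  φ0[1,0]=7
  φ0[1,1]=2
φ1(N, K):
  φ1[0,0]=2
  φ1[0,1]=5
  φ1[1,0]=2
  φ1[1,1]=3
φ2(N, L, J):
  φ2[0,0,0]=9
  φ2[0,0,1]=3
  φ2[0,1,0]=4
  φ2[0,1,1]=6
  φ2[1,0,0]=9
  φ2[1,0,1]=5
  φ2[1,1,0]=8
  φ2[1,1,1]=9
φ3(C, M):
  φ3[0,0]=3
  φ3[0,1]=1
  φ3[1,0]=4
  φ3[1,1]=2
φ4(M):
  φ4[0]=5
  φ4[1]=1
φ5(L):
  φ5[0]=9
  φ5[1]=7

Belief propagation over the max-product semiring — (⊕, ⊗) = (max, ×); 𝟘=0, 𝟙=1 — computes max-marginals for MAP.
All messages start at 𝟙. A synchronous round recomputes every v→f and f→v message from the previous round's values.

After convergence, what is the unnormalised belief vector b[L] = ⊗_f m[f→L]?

init: all messages = 𝟙 over 2 values
r1 m[φ0→C] = [9, 7]
r1 m[φ0→N] = [7, 9]
r1 m[φ1→N] = [5, 3]
r1 m[φ1→K] = [2, 5]
r1 m[φ2→N] = [9, 9]
r1 m[φ2→L] = [9, 9]
r1 m[φ2→J] = [9, 9]
r1 m[φ3→C] = [3, 4]
r1 m[φ3→M] = [4, 2]
r1 m[φ4→M] = [5, 1]
r1 m[φ5→L] = [9, 7]
r1 m[C→φ0] = [1, 1]
r1 m[C→φ3] = [1, 1]
r1 m[M→φ3] = [1, 1]
r1 m[M→φ4] = [1, 1]
r1 m[N→φ0] = [1, 1]
r1 m[N→φ1] = [1, 1]
r1 m[N→φ2] = [1, 1]
r1 m[L→φ2] = [1, 1]
r1 m[L→φ5] = [1, 1]
r1 m[J→φ2] = [1, 1]
r1 m[K→φ1] = [1, 1]
r2 m[φ0→C] = [9, 7]
r2 m[φ0→N] = [7, 9]
r2 m[φ1→N] = [5, 3]
r2 m[φ1→K] = [2, 5]
r2 m[φ2→N] = [9, 9]
r2 m[φ2→L] = [9, 9]
r2 m[φ2→J] = [9, 9]
r2 m[φ3→C] = [3, 4]
r2 m[φ3→M] = [4, 2]
r2 m[φ4→M] = [5, 1]
r2 m[φ5→L] = [9, 7]
r2 m[C→φ0] = [3, 4]
r2 m[C→φ3] = [9, 7]
r2 m[M→φ3] = [5, 1]
r2 m[M→φ4] = [4, 2]
r2 m[N→φ0] = [45, 27]
r2 m[N→φ1] = [63, 81]
r2 m[N→φ2] = [35, 27]
r2 m[L→φ2] = [9, 7]
r2 m[L→φ5] = [9, 9]
r2 m[J→φ2] = [1, 1]
r2 m[K→φ1] = [1, 1]
r3 m[φ0→C] = [243, 315]
r3 m[φ0→N] = [28, 27]
r3 m[φ1→N] = [5, 3]
r3 m[φ1→K] = [162, 315]
r3 m[φ2→N] = [81, 81]
r3 m[φ2→L] = [315, 243]
r3 m[φ2→J] = [2835, 1701]
r3 m[φ3→C] = [15, 20]
r3 m[φ3→M] = [28, 14]
r3 m[φ4→M] = [5, 1]
r3 m[φ5→L] = [9, 7]
r3 m[C→φ0] = [3, 4]
r3 m[C→φ3] = [9, 7]
r3 m[M→φ3] = [5, 1]
r3 m[M→φ4] = [4, 2]
r3 m[N→φ0] = [45, 27]
r3 m[N→φ1] = [63, 81]
r3 m[N→φ2] = [35, 27]
r3 m[L→φ2] = [9, 7]
r3 m[L→φ5] = [9, 9]
r3 m[J→φ2] = [1, 1]
r3 m[K→φ1] = [1, 1]
r4 m[φ0→C] = [243, 315]
r4 m[φ0→N] = [28, 27]
r4 m[φ1→N] = [5, 3]
r4 m[φ1→K] = [162, 315]
r4 m[φ2→N] = [81, 81]
r4 m[φ2→L] = [315, 243]
r4 m[φ2→J] = [2835, 1701]
r4 m[φ3→C] = [15, 20]
r4 m[φ3→M] = [28, 14]
r4 m[φ4→M] = [5, 1]
r4 m[φ5→L] = [9, 7]
r4 m[C→φ0] = [15, 20]
r4 m[C→φ3] = [243, 315]
r4 m[M→φ3] = [5, 1]
r4 m[M→φ4] = [28, 14]
r4 m[N→φ0] = [405, 243]
r4 m[N→φ1] = [2268, 2187]
r4 m[N→φ2] = [140, 81]
r4 m[L→φ2] = [9, 7]
r4 m[L→φ5] = [315, 243]
r4 m[J→φ2] = [1, 1]
r4 m[K→φ1] = [1, 1]
r5 m[φ0→C] = [2187, 2835]
r5 m[φ0→N] = [140, 135]
r5 m[φ1→N] = [5, 3]
r5 m[φ1→K] = [4536, 11340]
r5 m[φ2→N] = [81, 81]
r5 m[φ2→L] = [1260, 840]
r5 m[φ2→J] = [11340, 5880]
r5 m[φ3→C] = [15, 20]
r5 m[φ3→M] = [1260, 630]
r5 m[φ4→M] = [5, 1]
r5 m[φ5→L] = [9, 7]
r5 m[C→φ0] = [15, 20]
r5 m[C→φ3] = [243, 315]
r5 m[M→φ3] = [5, 1]
r5 m[M→φ4] = [28, 14]
r5 m[N→φ0] = [405, 243]
r5 m[N→φ1] = [2268, 2187]
r5 m[N→φ2] = [140, 81]
r5 m[L→φ2] = [9, 7]
r5 m[L→φ5] = [315, 243]
r5 m[J→φ2] = [1, 1]
r5 m[K→φ1] = [1, 1]
r6 m[φ0→C] = [2187, 2835]
r6 m[φ0→N] = [140, 135]
r6 m[φ1→N] = [5, 3]
r6 m[φ1→K] = [4536, 11340]
r6 m[φ2→N] = [81, 81]
r6 m[φ2→L] = [1260, 840]
r6 m[φ2→J] = [11340, 5880]
r6 m[φ3→C] = [15, 20]
r6 m[φ3→M] = [1260, 630]
r6 m[φ4→M] = [5, 1]
r6 m[φ5→L] = [9, 7]
r6 m[C→φ0] = [15, 20]
r6 m[C→φ3] = [2187, 2835]
r6 m[M→φ3] = [5, 1]
r6 m[M→φ4] = [1260, 630]
r6 m[N→φ0] = [405, 243]
r6 m[N→φ1] = [11340, 10935]
r6 m[N→φ2] = [700, 405]
r6 m[L→φ2] = [9, 7]
r6 m[L→φ5] = [1260, 840]
r6 m[J→φ2] = [1, 1]
r6 m[K→φ1] = [1, 1]
r7 m[φ0→C] = [2187, 2835]
r7 m[φ0→N] = [140, 135]
r7 m[φ1→N] = [5, 3]
r7 m[φ1→K] = [22680, 56700]
r7 m[φ2→N] = [81, 81]
r7 m[φ2→L] = [6300, 4200]
r7 m[φ2→J] = [56700, 29400]
r7 m[φ3→C] = [15, 20]
r7 m[φ3→M] = [11340, 5670]
r7 m[φ4→M] = [5, 1]
r7 m[φ5→L] = [9, 7]
r7 m[C→φ0] = [15, 20]
r7 m[C→φ3] = [2187, 2835]
r7 m[M→φ3] = [5, 1]
r7 m[M→φ4] = [1260, 630]
r7 m[N→φ0] = [405, 243]
r7 m[N→φ1] = [11340, 10935]
r7 m[N→φ2] = [700, 405]
r7 m[L→φ2] = [9, 7]
r7 m[L→φ5] = [1260, 840]
r7 m[J→φ2] = [1, 1]
r7 m[K→φ1] = [1, 1]
r8 m[φ0→C] = [2187, 2835]
r8 m[φ0→N] = [140, 135]
r8 m[φ1→N] = [5, 3]
r8 m[φ1→K] = [22680, 56700]
r8 m[φ2→N] = [81, 81]
r8 m[φ2→L] = [6300, 4200]
r8 m[φ2→J] = [56700, 29400]
r8 m[φ3→C] = [15, 20]
r8 m[φ3→M] = [11340, 5670]
r8 m[φ4→M] = [5, 1]
r8 m[φ5→L] = [9, 7]
r8 m[C→φ0] = [15, 20]
r8 m[C→φ3] = [2187, 2835]
r8 m[M→φ3] = [5, 1]
r8 m[M→φ4] = [11340, 5670]
r8 m[N→φ0] = [405, 243]
r8 m[N→φ1] = [11340, 10935]
r8 m[N→φ2] = [700, 405]
r8 m[L→φ2] = [9, 7]
r8 m[L→φ5] = [6300, 4200]
r8 m[J→φ2] = [1, 1]
r8 m[K→φ1] = [1, 1]
r9 m[φ0→C] = [2187, 2835]
r9 m[φ0→N] = [140, 135]
r9 m[φ1→N] = [5, 3]
r9 m[φ1→K] = [22680, 56700]
r9 m[φ2→N] = [81, 81]
r9 m[φ2→L] = [6300, 4200]
r9 m[φ2→J] = [56700, 29400]
r9 m[φ3→C] = [15, 20]
r9 m[φ3→M] = [11340, 5670]
r9 m[φ4→M] = [5, 1]
r9 m[φ5→L] = [9, 7]
r9 m[C→φ0] = [15, 20]
r9 m[C→φ3] = [2187, 2835]
r9 m[M→φ3] = [5, 1]
r9 m[M→φ4] = [11340, 5670]
r9 m[N→φ0] = [405, 243]
r9 m[N→φ1] = [11340, 10935]
r9 m[N→φ2] = [700, 405]
r9 m[L→φ2] = [9, 7]
r9 m[L→φ5] = [6300, 4200]
r9 m[J→φ2] = [1, 1]
r9 m[K→φ1] = [1, 1]
fixed point reached at round 9
b[L] = ⊗ incoming = [56700, 29400]

b[L] = [56700, 29400]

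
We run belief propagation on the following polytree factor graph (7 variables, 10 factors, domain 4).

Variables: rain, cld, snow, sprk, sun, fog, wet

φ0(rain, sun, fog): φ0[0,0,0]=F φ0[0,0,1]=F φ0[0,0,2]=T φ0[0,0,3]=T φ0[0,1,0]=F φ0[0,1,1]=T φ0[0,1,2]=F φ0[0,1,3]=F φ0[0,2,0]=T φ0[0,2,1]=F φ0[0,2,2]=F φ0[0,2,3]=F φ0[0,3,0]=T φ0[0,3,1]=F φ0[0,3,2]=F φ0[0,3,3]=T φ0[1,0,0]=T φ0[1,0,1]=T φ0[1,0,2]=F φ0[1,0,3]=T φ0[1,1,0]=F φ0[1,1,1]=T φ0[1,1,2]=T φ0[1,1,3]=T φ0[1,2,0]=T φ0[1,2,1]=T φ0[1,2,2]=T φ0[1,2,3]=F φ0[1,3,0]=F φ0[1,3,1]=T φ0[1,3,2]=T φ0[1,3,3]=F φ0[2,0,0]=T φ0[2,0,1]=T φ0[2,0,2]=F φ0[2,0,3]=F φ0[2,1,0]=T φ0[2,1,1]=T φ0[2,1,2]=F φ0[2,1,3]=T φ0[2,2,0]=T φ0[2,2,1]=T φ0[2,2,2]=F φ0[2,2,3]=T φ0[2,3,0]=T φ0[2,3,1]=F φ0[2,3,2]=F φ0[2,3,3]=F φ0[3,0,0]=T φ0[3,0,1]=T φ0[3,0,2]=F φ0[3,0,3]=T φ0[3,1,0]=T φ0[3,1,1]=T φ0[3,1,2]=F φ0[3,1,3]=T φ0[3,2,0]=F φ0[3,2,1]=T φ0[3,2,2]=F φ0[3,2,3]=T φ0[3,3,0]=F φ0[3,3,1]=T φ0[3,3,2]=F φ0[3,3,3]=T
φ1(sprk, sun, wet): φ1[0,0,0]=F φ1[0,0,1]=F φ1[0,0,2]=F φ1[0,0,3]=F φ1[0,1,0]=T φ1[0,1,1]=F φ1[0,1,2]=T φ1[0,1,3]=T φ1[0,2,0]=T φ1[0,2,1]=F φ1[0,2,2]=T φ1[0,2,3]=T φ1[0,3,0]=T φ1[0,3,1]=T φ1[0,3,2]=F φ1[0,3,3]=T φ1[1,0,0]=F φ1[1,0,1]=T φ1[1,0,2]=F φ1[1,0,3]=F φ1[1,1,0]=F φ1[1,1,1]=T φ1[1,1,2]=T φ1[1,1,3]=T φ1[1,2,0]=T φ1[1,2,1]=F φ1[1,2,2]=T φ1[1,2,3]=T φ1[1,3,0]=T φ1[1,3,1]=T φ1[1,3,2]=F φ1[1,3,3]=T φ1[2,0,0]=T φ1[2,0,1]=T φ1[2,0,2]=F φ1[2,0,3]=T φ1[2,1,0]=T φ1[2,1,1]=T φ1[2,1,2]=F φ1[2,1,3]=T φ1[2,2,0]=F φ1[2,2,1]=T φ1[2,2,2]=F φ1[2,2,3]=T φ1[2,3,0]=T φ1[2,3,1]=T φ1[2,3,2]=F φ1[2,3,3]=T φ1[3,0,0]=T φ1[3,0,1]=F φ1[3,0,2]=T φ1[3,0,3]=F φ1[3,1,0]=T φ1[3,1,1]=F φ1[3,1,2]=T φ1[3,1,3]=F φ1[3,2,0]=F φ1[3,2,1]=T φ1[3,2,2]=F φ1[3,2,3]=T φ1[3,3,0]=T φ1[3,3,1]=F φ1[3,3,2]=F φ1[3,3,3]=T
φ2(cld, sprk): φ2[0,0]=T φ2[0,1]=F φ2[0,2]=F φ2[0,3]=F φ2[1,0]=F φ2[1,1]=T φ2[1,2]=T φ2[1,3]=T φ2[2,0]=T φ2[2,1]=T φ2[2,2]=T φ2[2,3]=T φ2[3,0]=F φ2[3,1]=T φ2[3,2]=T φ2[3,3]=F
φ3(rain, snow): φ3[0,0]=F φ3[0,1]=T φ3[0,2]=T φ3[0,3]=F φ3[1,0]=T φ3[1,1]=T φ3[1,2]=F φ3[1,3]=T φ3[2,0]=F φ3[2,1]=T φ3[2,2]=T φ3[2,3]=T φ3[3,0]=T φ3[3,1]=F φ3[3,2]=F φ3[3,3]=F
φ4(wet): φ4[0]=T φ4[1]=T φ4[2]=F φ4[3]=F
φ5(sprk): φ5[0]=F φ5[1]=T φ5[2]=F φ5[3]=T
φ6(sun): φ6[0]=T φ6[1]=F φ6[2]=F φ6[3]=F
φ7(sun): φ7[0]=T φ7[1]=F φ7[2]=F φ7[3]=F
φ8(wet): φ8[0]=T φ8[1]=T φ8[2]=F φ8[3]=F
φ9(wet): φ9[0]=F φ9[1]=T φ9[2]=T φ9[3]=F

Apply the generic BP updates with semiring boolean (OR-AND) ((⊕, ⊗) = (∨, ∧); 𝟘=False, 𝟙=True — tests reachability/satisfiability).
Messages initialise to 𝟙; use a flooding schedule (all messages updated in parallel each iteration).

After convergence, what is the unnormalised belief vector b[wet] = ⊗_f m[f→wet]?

b[wet] = [F, T, F, F]

init: all messages = 𝟙 over 4 values
r1 m[φ0→rain] = [T, T, T, T]
r1 m[φ0→sun] = [T, T, T, T]
r1 m[φ0→fog] = [T, T, T, T]
r1 m[φ1→sprk] = [T, T, T, T]
r1 m[φ1→sun] = [T, T, T, T]
r1 m[φ1→wet] = [T, T, T, T]
r1 m[φ2→cld] = [T, T, T, T]
r1 m[φ2→sprk] = [T, T, T, T]
r1 m[φ3→rain] = [T, T, T, T]
r1 m[φ3→snow] = [T, T, T, T]
r1 m[φ4→wet] = [T, T, F, F]
r1 m[φ5→sprk] = [F, T, F, T]
r1 m[φ6→sun] = [T, F, F, F]
r1 m[φ7→sun] = [T, F, F, F]
r1 m[φ8→wet] = [T, T, F, F]
r1 m[φ9→wet] = [F, T, T, F]
r1 m[rain→φ0] = [T, T, T, T]
r1 m[rain→φ3] = [T, T, T, T]
r1 m[cld→φ2] = [T, T, T, T]
r1 m[snow→φ3] = [T, T, T, T]
r1 m[sprk→φ1] = [T, T, T, T]
r1 m[sprk→φ2] = [T, T, T, T]
r1 m[sprk→φ5] = [T, T, T, T]
r1 m[sun→φ0] = [T, T, T, T]
r1 m[sun→φ1] = [T, T, T, T]
r1 m[sun→φ6] = [T, T, T, T]
r1 m[sun→φ7] = [T, T, T, T]
r1 m[fog→φ0] = [T, T, T, T]
r1 m[wet→φ1] = [T, T, T, T]
r1 m[wet→φ4] = [T, T, T, T]
r1 m[wet→φ8] = [T, T, T, T]
r1 m[wet→φ9] = [T, T, T, T]
r2 m[φ0→rain] = [T, T, T, T]
r2 m[φ0→sun] = [T, T, T, T]
r2 m[φ0→fog] = [T, T, T, T]
r2 m[φ1→sprk] = [T, T, T, T]
r2 m[φ1→sun] = [T, T, T, T]
r2 m[φ1→wet] = [T, T, T, T]
r2 m[φ2→cld] = [T, T, T, T]
r2 m[φ2→sprk] = [T, T, T, T]
r2 m[φ3→rain] = [T, T, T, T]
r2 m[φ3→snow] = [T, T, T, T]
r2 m[φ4→wet] = [T, T, F, F]
r2 m[φ5→sprk] = [F, T, F, T]
r2 m[φ6→sun] = [T, F, F, F]
r2 m[φ7→sun] = [T, F, F, F]
r2 m[φ8→wet] = [T, T, F, F]
r2 m[φ9→wet] = [F, T, T, F]
r2 m[rain→φ0] = [T, T, T, T]
r2 m[rain→φ3] = [T, T, T, T]
r2 m[cld→φ2] = [T, T, T, T]
r2 m[snow→φ3] = [T, T, T, T]
r2 m[sprk→φ1] = [F, T, F, T]
r2 m[sprk→φ2] = [F, T, F, T]
r2 m[sprk→φ5] = [T, T, T, T]
r2 m[sun→φ0] = [T, F, F, F]
r2 m[sun→φ1] = [T, F, F, F]
r2 m[sun→φ6] = [T, F, F, F]
r2 m[sun→φ7] = [T, F, F, F]
r2 m[fog→φ0] = [T, T, T, T]
r2 m[wet→φ1] = [F, T, F, F]
r2 m[wet→φ4] = [F, T, F, F]
r2 m[wet→φ8] = [F, T, F, F]
r2 m[wet→φ9] = [T, T, F, F]
r3 m[φ0→rain] = [T, T, T, T]
r3 m[φ0→sun] = [T, T, T, T]
r3 m[φ0→fog] = [T, T, T, T]
r3 m[φ1→sprk] = [F, T, T, F]
r3 m[φ1→sun] = [T, T, T, T]
r3 m[φ1→wet] = [T, T, T, F]
r3 m[φ2→cld] = [F, T, T, T]
r3 m[φ2→sprk] = [T, T, T, T]
r3 m[φ3→rain] = [T, T, T, T]
r3 m[φ3→snow] = [T, T, T, T]
r3 m[φ4→wet] = [T, T, F, F]
r3 m[φ5→sprk] = [F, T, F, T]
r3 m[φ6→sun] = [T, F, F, F]
r3 m[φ7→sun] = [T, F, F, F]
r3 m[φ8→wet] = [T, T, F, F]
r3 m[φ9→wet] = [F, T, T, F]
r3 m[rain→φ0] = [T, T, T, T]
r3 m[rain→φ3] = [T, T, T, T]
r3 m[cld→φ2] = [T, T, T, T]
r3 m[snow→φ3] = [T, T, T, T]
r3 m[sprk→φ1] = [F, T, F, T]
r3 m[sprk→φ2] = [F, T, F, T]
r3 m[sprk→φ5] = [T, T, T, T]
r3 m[sun→φ0] = [T, F, F, F]
r3 m[sun→φ1] = [T, F, F, F]
r3 m[sun→φ6] = [T, F, F, F]
r3 m[sun→φ7] = [T, F, F, F]
r3 m[fog→φ0] = [T, T, T, T]
r3 m[wet→φ1] = [F, T, F, F]
r3 m[wet→φ4] = [F, T, F, F]
r3 m[wet→φ8] = [F, T, F, F]
r3 m[wet→φ9] = [T, T, F, F]
r4 m[φ0→rain] = [T, T, T, T]
r4 m[φ0→sun] = [T, T, T, T]
r4 m[φ0→fog] = [T, T, T, T]
r4 m[φ1→sprk] = [F, T, T, F]
r4 m[φ1→sun] = [T, T, T, T]
r4 m[φ1→wet] = [T, T, T, F]
r4 m[φ2→cld] = [F, T, T, T]
r4 m[φ2→sprk] = [T, T, T, T]
r4 m[φ3→rain] = [T, T, T, T]
r4 m[φ3→snow] = [T, T, T, T]
r4 m[φ4→wet] = [T, T, F, F]
r4 m[φ5→sprk] = [F, T, F, T]
r4 m[φ6→sun] = [T, F, F, F]
r4 m[φ7→sun] = [T, F, F, F]
r4 m[φ8→wet] = [T, T, F, F]
r4 m[φ9→wet] = [F, T, T, F]
r4 m[rain→φ0] = [T, T, T, T]
r4 m[rain→φ3] = [T, T, T, T]
r4 m[cld→φ2] = [T, T, T, T]
r4 m[snow→φ3] = [T, T, T, T]
r4 m[sprk→φ1] = [F, T, F, T]
r4 m[sprk→φ2] = [F, T, F, F]
r4 m[sprk→φ5] = [F, T, T, F]
r4 m[sun→φ0] = [T, F, F, F]
r4 m[sun→φ1] = [T, F, F, F]
r4 m[sun→φ6] = [T, F, F, F]
r4 m[sun→φ7] = [T, F, F, F]
r4 m[fog→φ0] = [T, T, T, T]
r4 m[wet→φ1] = [F, T, F, F]
r4 m[wet→φ4] = [F, T, F, F]
r4 m[wet→φ8] = [F, T, F, F]
r4 m[wet→φ9] = [T, T, F, F]
r5 m[φ0→rain] = [T, T, T, T]
r5 m[φ0→sun] = [T, T, T, T]
r5 m[φ0→fog] = [T, T, T, T]
r5 m[φ1→sprk] = [F, T, T, F]
r5 m[φ1→sun] = [T, T, T, T]
r5 m[φ1→wet] = [T, T, T, F]
r5 m[φ2→cld] = [F, T, T, T]
r5 m[φ2→sprk] = [T, T, T, T]
r5 m[φ3→rain] = [T, T, T, T]
r5 m[φ3→snow] = [T, T, T, T]
r5 m[φ4→wet] = [T, T, F, F]
r5 m[φ5→sprk] = [F, T, F, T]
r5 m[φ6→sun] = [T, F, F, F]
r5 m[φ7→sun] = [T, F, F, F]
r5 m[φ8→wet] = [T, T, F, F]
r5 m[φ9→wet] = [F, T, T, F]
r5 m[rain→φ0] = [T, T, T, T]
r5 m[rain→φ3] = [T, T, T, T]
r5 m[cld→φ2] = [T, T, T, T]
r5 m[snow→φ3] = [T, T, T, T]
r5 m[sprk→φ1] = [F, T, F, T]
r5 m[sprk→φ2] = [F, T, F, F]
r5 m[sprk→φ5] = [F, T, T, F]
r5 m[sun→φ0] = [T, F, F, F]
r5 m[sun→φ1] = [T, F, F, F]
r5 m[sun→φ6] = [T, F, F, F]
r5 m[sun→φ7] = [T, F, F, F]
r5 m[fog→φ0] = [T, T, T, T]
r5 m[wet→φ1] = [F, T, F, F]
r5 m[wet→φ4] = [F, T, F, F]
r5 m[wet→φ8] = [F, T, F, F]
r5 m[wet→φ9] = [T, T, F, F]
fixed point reached at round 5
b[wet] = ⊗ incoming = [F, T, F, F]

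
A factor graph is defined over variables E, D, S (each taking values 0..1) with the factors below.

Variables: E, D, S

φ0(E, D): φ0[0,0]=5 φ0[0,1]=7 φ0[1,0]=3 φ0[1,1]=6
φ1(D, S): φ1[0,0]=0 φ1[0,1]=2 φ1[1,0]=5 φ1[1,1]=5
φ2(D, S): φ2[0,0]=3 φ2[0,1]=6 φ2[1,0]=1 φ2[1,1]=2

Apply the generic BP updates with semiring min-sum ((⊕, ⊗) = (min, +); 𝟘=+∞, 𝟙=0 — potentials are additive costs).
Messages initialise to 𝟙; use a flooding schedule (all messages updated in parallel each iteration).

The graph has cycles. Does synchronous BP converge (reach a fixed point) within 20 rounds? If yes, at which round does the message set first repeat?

NOT CONVERGED within 20 rounds

init: all messages = 𝟙 over 2 values
r1 m[φ0→E] = [5, 3]
r1 m[φ0→D] = [3, 6]
r1 m[φ1→D] = [0, 5]
r1 m[φ1→S] = [0, 2]
r1 m[φ2→D] = [3, 1]
r1 m[φ2→S] = [1, 2]
r1 m[E→φ0] = [0, 0]
r1 m[D→φ0] = [0, 0]
r1 m[D→φ1] = [0, 0]
r1 m[D→φ2] = [0, 0]
r1 m[S→φ1] = [0, 0]
r1 m[S→φ2] = [0, 0]
r2 m[φ0→E] = [5, 3]
r2 m[φ0→D] = [3, 6]
r2 m[φ1→D] = [0, 5]
r2 m[φ1→S] = [0, 2]
r2 m[φ2→D] = [3, 1]
r2 m[φ2→S] = [1, 2]
r2 m[E→φ0] = [0, 0]
r2 m[D→φ0] = [3, 6]
r2 m[D→φ1] = [6, 7]
r2 m[D→φ2] = [3, 11]
r2 m[S→φ1] = [1, 2]
r2 m[S→φ2] = [0, 2]
r3 m[φ0→E] = [8, 6]
r3 m[φ0→D] = [3, 6]
r3 m[φ1→D] = [1, 6]
r3 m[φ1→S] = [6, 8]
r3 m[φ2→D] = [3, 1]
r3 m[φ2→S] = [6, 9]
r3 m[E→φ0] = [0, 0]
r3 m[D→φ0] = [3, 6]
r3 m[D→φ1] = [6, 7]
r3 m[D→φ2] = [3, 11]
r3 m[S→φ1] = [1, 2]
r3 m[S→φ2] = [0, 2]
r4 m[φ0→E] = [8, 6]
r4 m[φ0→D] = [3, 6]
r4 m[φ1→D] = [1, 6]
r4 m[φ1→S] = [6, 8]
r4 m[φ2→D] = [3, 1]
r4 m[φ2→S] = [6, 9]
r4 m[E→φ0] = [0, 0]
r4 m[D→φ0] = [4, 7]
r4 m[D→φ1] = [6, 7]
r4 m[D→φ2] = [4, 12]
r4 m[S→φ1] = [6, 9]
r4 m[S→φ2] = [6, 8]
r5 m[φ0→E] = [9, 7]
r5 m[φ0→D] = [3, 6]
r5 m[φ1→D] = [6, 11]
r5 m[φ1→S] = [6, 8]
r5 m[φ2→D] = [9, 7]
r5 m[φ2→S] = [7, 10]
r5 m[E→φ0] = [0, 0]
r5 m[D→φ0] = [4, 7]
r5 m[D→φ1] = [6, 7]
r5 m[D→φ2] = [4, 12]
r5 m[S→φ1] = [6, 9]
r5 m[S→φ2] = [6, 8]
r6 m[φ0→E] = [9, 7]
r6 m[φ0→D] = [3, 6]
r6 m[φ1→D] = [6, 11]
r6 m[φ1→S] = [6, 8]
r6 m[φ2→D] = [9, 7]
r6 m[φ2→S] = [7, 10]
r6 m[E→φ0] = [0, 0]
r6 m[D→φ0] = [15, 18]
r6 m[D→φ1] = [12, 13]
r6 m[D→φ2] = [9, 17]
r6 m[S→φ1] = [7, 10]
r6 m[S→φ2] = [6, 8]
r7 m[φ0→E] = [20, 18]
r7 m[φ0→D] = [3, 6]
r7 m[φ1→D] = [7, 12]
r7 m[φ1→S] = [12, 14]
r7 m[φ2→D] = [9, 7]
r7 m[φ2→S] = [12, 15]
r7 m[E→φ0] = [0, 0]
r7 m[D→φ0] = [15, 18]
r7 m[D→φ1] = [12, 13]
r7 m[D→φ2] = [9, 17]
r7 m[S→φ1] = [7, 10]
r7 m[S→φ2] = [6, 8]
r8 m[φ0→E] = [20, 18]
r8 m[φ0→D] = [3, 6]
r8 m[φ1→D] = [7, 12]
r8 m[φ1→S] = [12, 14]
r8 m[φ2→D] = [9, 7]
r8 m[φ2→S] = [12, 15]
r8 m[E→φ0] = [0, 0]
r8 m[D→φ0] = [16, 19]
r8 m[D→φ1] = [12, 13]
r8 m[D→φ2] = [10, 18]
r8 m[S→φ1] = [12, 15]
r8 m[S→φ2] = [12, 14]
r9 m[φ0→E] = [21, 19]
r9 m[φ0→D] = [3, 6]
r9 m[φ1→D] = [12, 17]
r9 m[φ1→S] = [12, 14]
r9 m[φ2→D] = [15, 13]
r9 m[φ2→S] = [13, 16]
r9 m[E→φ0] = [0, 0]
r9 m[D→φ0] = [16, 19]
r9 m[D→φ1] = [12, 13]
r9 m[D→φ2] = [10, 18]
r9 m[S→φ1] = [12, 15]
r9 m[S→φ2] = [12, 14]
r10 m[φ0→E] = [21, 19]
r10 m[φ0→D] = [3, 6]
r10 m[φ1→D] = [12, 17]
r10 m[φ1→S] = [12, 14]
r10 m[φ2→D] = [15, 13]
r10 m[φ2→S] = [13, 16]
r10 m[E→φ0] = [0, 0]
r10 m[D→φ0] = [27, 30]
r10 m[D→φ1] = [18, 19]
r10 m[D→φ2] = [15, 23]
r10 m[S→φ1] = [13, 16]
r10 m[S→φ2] = [12, 14]
r11 m[φ0→E] = [32, 30]
r11 m[φ0→D] = [3, 6]
r11 m[φ1→D] = [13, 18]
r11 m[φ1→S] = [18, 20]
r11 m[φ2→D] = [15, 13]
r11 m[φ2→S] = [18, 21]
r11 m[E→φ0] = [0, 0]
r11 m[D→φ0] = [27, 30]
r11 m[D→φ1] = [18, 19]
r11 m[D→φ2] = [15, 23]
r11 m[S→φ1] = [13, 16]
r11 m[S→φ2] = [12, 14]
r12 m[φ0→E] = [32, 30]
r12 m[φ0→D] = [3, 6]
r12 m[φ1→D] = [13, 18]
r12 m[φ1→S] = [18, 20]
r12 m[φ2→D] = [15, 13]
r12 m[φ2→S] = [18, 21]
r12 m[E→φ0] = [0, 0]
r12 m[D→φ0] = [28, 31]
r12 m[D→φ1] = [18, 19]
r12 m[D→φ2] = [16, 24]
r12 m[S→φ1] = [18, 21]
r12 m[S→φ2] = [18, 20]
r13 m[φ0→E] = [33, 31]
r13 m[φ0→D] = [3, 6]
r13 m[φ1→D] = [18, 23]
r13 m[φ1→S] = [18, 20]
r13 m[φ2→D] = [21, 19]
r13 m[φ2→S] = [19, 22]
r13 m[E→φ0] = [0, 0]
r13 m[D→φ0] = [28, 31]
r13 m[D→φ1] = [18, 19]
r13 m[D→φ2] = [16, 24]
r13 m[S→φ1] = [18, 21]
r13 m[S→φ2] = [18, 20]
r14 m[φ0→E] = [33, 31]
r14 m[φ0→D] = [3, 6]
r14 m[φ1→D] = [18, 23]
r14 m[φ1→S] = [18, 20]
r14 m[φ2→D] = [21, 19]
r14 m[φ2→S] = [19, 22]
r14 m[E→φ0] = [0, 0]
r14 m[D→φ0] = [39, 42]
r14 m[D→φ1] = [24, 25]
r14 m[D→φ2] = [21, 29]
r14 m[S→φ1] = [19, 22]
r14 m[S→φ2] = [18, 20]
r15 m[φ0→E] = [44, 42]
r15 m[φ0→D] = [3, 6]
r15 m[φ1→D] = [19, 24]
r15 m[φ1→S] = [24, 26]
r15 m[φ2→D] = [21, 19]
r15 m[φ2→S] = [24, 27]
r15 m[E→φ0] = [0, 0]
r15 m[D→φ0] = [39, 42]
r15 m[D→φ1] = [24, 25]
r15 m[D→φ2] = [21, 29]
r15 m[S→φ1] = [19, 22]
r15 m[S→φ2] = [18, 20]
r16 m[φ0→E] = [44, 42]
r16 m[φ0→D] = [3, 6]
r16 m[φ1→D] = [19, 24]
r16 m[φ1→S] = [24, 26]
r16 m[φ2→D] = [21, 19]
r16 m[φ2→S] = [24, 27]
r16 m[E→φ0] = [0, 0]
r16 m[D→φ0] = [40, 43]
r16 m[D→φ1] = [24, 25]
r16 m[D→φ2] = [22, 30]
r16 m[S→φ1] = [24, 27]
r16 m[S→φ2] = [24, 26]
r17 m[φ0→E] = [45, 43]
r17 m[φ0→D] = [3, 6]
r17 m[φ1→D] = [24, 29]
r17 m[φ1→S] = [24, 26]
r17 m[φ2→D] = [27, 25]
r17 m[φ2→S] = [25, 28]
r17 m[E→φ0] = [0, 0]
r17 m[D→φ0] = [40, 43]
r17 m[D→φ1] = [24, 25]
r17 m[D→φ2] = [22, 30]
r17 m[S→φ1] = [24, 27]
r17 m[S→φ2] = [24, 26]
r18 m[φ0→E] = [45, 43]
r18 m[φ0→D] = [3, 6]
r18 m[φ1→D] = [24, 29]
r18 m[φ1→S] = [24, 26]
r18 m[φ2→D] = [27, 25]
r18 m[φ2→S] = [25, 28]
r18 m[E→φ0] = [0, 0]
r18 m[D→φ0] = [51, 54]
r18 m[D→φ1] = [30, 31]
r18 m[D→φ2] = [27, 35]
r18 m[S→φ1] = [25, 28]
r18 m[S→φ2] = [24, 26]
r19 m[φ0→E] = [56, 54]
r19 m[φ0→D] = [3, 6]
r19 m[φ1→D] = [25, 30]
r19 m[φ1→S] = [30, 32]
r19 m[φ2→D] = [27, 25]
r19 m[φ2→S] = [30, 33]
r19 m[E→φ0] = [0, 0]
r19 m[D→φ0] = [51, 54]
r19 m[D→φ1] = [30, 31]
r19 m[D→φ2] = [27, 35]
r19 m[S→φ1] = [25, 28]
r19 m[S→φ2] = [24, 26]
r20 m[φ0→E] = [56, 54]
r20 m[φ0→D] = [3, 6]
r20 m[φ1→D] = [25, 30]
r20 m[φ1→S] = [30, 32]
r20 m[φ2→D] = [27, 25]
r20 m[φ2→S] = [30, 33]
r20 m[E→φ0] = [0, 0]
r20 m[D→φ0] = [52, 55]
r20 m[D→φ1] = [30, 31]
r20 m[D→φ2] = [28, 36]
r20 m[S→φ1] = [30, 33]
r20 m[S→φ2] = [30, 32]
no fixed point within 20 rounds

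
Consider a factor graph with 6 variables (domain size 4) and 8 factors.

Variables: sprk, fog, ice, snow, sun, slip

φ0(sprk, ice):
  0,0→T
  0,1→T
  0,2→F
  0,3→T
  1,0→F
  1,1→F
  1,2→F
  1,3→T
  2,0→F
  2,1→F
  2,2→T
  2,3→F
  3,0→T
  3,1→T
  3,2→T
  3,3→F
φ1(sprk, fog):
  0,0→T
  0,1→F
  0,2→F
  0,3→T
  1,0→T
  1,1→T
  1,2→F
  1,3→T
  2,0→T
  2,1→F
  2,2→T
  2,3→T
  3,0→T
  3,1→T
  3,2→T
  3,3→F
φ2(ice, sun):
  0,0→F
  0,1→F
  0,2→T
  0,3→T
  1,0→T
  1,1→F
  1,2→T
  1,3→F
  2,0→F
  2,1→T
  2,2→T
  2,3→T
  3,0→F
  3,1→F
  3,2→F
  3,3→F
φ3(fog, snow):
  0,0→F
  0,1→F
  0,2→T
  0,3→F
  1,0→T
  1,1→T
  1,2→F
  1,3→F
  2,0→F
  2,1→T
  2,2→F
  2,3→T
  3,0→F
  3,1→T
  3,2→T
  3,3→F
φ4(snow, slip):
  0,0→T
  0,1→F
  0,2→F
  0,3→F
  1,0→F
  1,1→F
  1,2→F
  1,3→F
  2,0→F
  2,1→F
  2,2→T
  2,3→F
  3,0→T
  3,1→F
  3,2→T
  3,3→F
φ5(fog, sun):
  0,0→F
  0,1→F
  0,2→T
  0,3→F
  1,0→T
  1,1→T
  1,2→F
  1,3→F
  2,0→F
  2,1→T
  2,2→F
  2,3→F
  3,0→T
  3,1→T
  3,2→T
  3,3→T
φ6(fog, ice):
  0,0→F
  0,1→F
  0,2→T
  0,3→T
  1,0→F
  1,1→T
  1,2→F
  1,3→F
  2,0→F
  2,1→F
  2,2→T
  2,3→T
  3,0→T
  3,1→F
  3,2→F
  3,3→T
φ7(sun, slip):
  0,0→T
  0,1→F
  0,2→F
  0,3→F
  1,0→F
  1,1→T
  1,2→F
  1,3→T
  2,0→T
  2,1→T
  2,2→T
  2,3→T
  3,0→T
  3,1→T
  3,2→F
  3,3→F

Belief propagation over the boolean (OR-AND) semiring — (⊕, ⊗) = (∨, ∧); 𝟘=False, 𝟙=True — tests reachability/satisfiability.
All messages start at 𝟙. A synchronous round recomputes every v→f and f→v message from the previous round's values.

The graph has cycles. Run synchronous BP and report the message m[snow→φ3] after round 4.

init: all messages = 𝟙 over 4 values
r1 m[φ0→sprk] = [T, T, T, T]
r1 m[φ0→ice] = [T, T, T, T]
r1 m[φ1→sprk] = [T, T, T, T]
r1 m[φ1→fog] = [T, T, T, T]
r1 m[φ2→ice] = [T, T, T, F]
r1 m[φ2→sun] = [T, T, T, T]
r1 m[φ3→fog] = [T, T, T, T]
r1 m[φ3→snow] = [T, T, T, T]
r1 m[φ4→snow] = [T, F, T, T]
r1 m[φ4→slip] = [T, F, T, F]
r1 m[φ5→fog] = [T, T, T, T]
r1 m[φ5→sun] = [T, T, T, T]
r1 m[φ6→fog] = [T, T, T, T]
r1 m[φ6→ice] = [T, T, T, T]
r1 m[φ7→sun] = [T, T, T, T]
r1 m[φ7→slip] = [T, T, T, T]
r1 m[sprk→φ0] = [T, T, T, T]
r1 m[sprk→φ1] = [T, T, T, T]
r1 m[fog→φ1] = [T, T, T, T]
r1 m[fog→φ3] = [T, T, T, T]
r1 m[fog→φ5] = [T, T, T, T]
r1 m[fog→φ6] = [T, T, T, T]
r1 m[ice→φ0] = [T, T, T, T]
r1 m[ice→φ2] = [T, T, T, T]
r1 m[ice→φ6] = [T, T, T, T]
r1 m[snow→φ3] = [T, T, T, T]
r1 m[snow→φ4] = [T, T, T, T]
r1 m[sun→φ2] = [T, T, T, T]
r1 m[sun→φ5] = [T, T, T, T]
r1 m[sun→φ7] = [T, T, T, T]
r1 m[slip→φ4] = [T, T, T, T]
r1 m[slip→φ7] = [T, T, T, T]
r2 m[φ0→sprk] = [T, T, T, T]
r2 m[φ0→ice] = [T, T, T, T]
r2 m[φ1→sprk] = [T, T, T, T]
r2 m[φ1→fog] = [T, T, T, T]
r2 m[φ2→ice] = [T, T, T, F]
r2 m[φ2→sun] = [T, T, T, T]
r2 m[φ3→fog] = [T, T, T, T]
r2 m[φ3→snow] = [T, T, T, T]
r2 m[φ4→snow] = [T, F, T, T]
r2 m[φ4→slip] = [T, F, T, F]
r2 m[φ5→fog] = [T, T, T, T]
r2 m[φ5→sun] = [T, T, T, T]
r2 m[φ6→fog] = [T, T, T, T]
r2 m[φ6→ice] = [T, T, T, T]
r2 m[φ7→sun] = [T, T, T, T]
r2 m[φ7→slip] = [T, T, T, T]
r2 m[sprk→φ0] = [T, T, T, T]
r2 m[sprk→φ1] = [T, T, T, T]
r2 m[fog→φ1] = [T, T, T, T]
r2 m[fog→φ3] = [T, T, T, T]
r2 m[fog→φ5] = [T, T, T, T]
r2 m[fog→φ6] = [T, T, T, T]
r2 m[ice→φ0] = [T, T, T, F]
r2 m[ice→φ2] = [T, T, T, T]
r2 m[ice→φ6] = [T, T, T, F]
r2 m[snow→φ3] = [T, F, T, T]
r2 m[snow→φ4] = [T, T, T, T]
r2 m[sun→φ2] = [T, T, T, T]
r2 m[sun→φ5] = [T, T, T, T]
r2 m[sun→φ7] = [T, T, T, T]
r2 m[slip→φ4] = [T, T, T, T]
r2 m[slip→φ7] = [T, F, T, F]
r3 m[φ0→sprk] = [T, F, T, T]
r3 m[φ0→ice] = [T, T, T, T]
r3 m[φ1→sprk] = [T, T, T, T]
r3 m[φ1→fog] = [T, T, T, T]
r3 m[φ2→ice] = [T, T, T, F]
r3 m[φ2→sun] = [T, T, T, T]
r3 m[φ3→fog] = [T, T, T, T]
r3 m[φ3→snow] = [T, T, T, T]
r3 m[φ4→snow] = [T, F, T, T]
r3 m[φ4→slip] = [T, F, T, F]
r3 m[φ5→fog] = [T, T, T, T]
r3 m[φ5→sun] = [T, T, T, T]
r3 m[φ6→fog] = [T, T, T, T]
r3 m[φ6→ice] = [T, T, T, T]
r3 m[φ7→sun] = [T, F, T, T]
r3 m[φ7→slip] = [T, T, T, T]
r3 m[sprk→φ0] = [T, T, T, T]
r3 m[sprk→φ1] = [T, T, T, T]
r3 m[fog→φ1] = [T, T, T, T]
r3 m[fog→φ3] = [T, T, T, T]
r3 m[fog→φ5] = [T, T, T, T]
r3 m[fog→φ6] = [T, T, T, T]
r3 m[ice→φ0] = [T, T, T, F]
r3 m[ice→φ2] = [T, T, T, T]
r3 m[ice→φ6] = [T, T, T, F]
r3 m[snow→φ3] = [T, F, T, T]
r3 m[snow→φ4] = [T, T, T, T]
r3 m[sun→φ2] = [T, T, T, T]
r3 m[sun→φ5] = [T, T, T, T]
r3 m[sun→φ7] = [T, T, T, T]
r3 m[slip→φ4] = [T, T, T, T]
r3 m[slip→φ7] = [T, F, T, F]
r4 m[φ0→sprk] = [T, F, T, T]
r4 m[φ0→ice] = [T, T, T, T]
r4 m[φ1→sprk] = [T, T, T, T]
r4 m[φ1→fog] = [T, T, T, T]
r4 m[φ2→ice] = [T, T, T, F]
r4 m[φ2→sun] = [T, T, T, T]
r4 m[φ3→fog] = [T, T, T, T]
r4 m[φ3→snow] = [T, T, T, T]
r4 m[φ4→snow] = [T, F, T, T]
r4 m[φ4→slip] = [T, F, T, F]
r4 m[φ5→fog] = [T, T, T, T]
r4 m[φ5→sun] = [T, T, T, T]
r4 m[φ6→fog] = [T, T, T, T]
r4 m[φ6→ice] = [T, T, T, T]
r4 m[φ7→sun] = [T, F, T, T]
r4 m[φ7→slip] = [T, T, T, T]
r4 m[sprk→φ0] = [T, T, T, T]
r4 m[sprk→φ1] = [T, F, T, T]
r4 m[fog→φ1] = [T, T, T, T]
r4 m[fog→φ3] = [T, T, T, T]
r4 m[fog→φ5] = [T, T, T, T]
r4 m[fog→φ6] = [T, T, T, T]
r4 m[ice→φ0] = [T, T, T, F]
r4 m[ice→φ2] = [T, T, T, T]
r4 m[ice→φ6] = [T, T, T, F]
r4 m[snow→φ3] = [T, F, T, T]
r4 m[snow→φ4] = [T, T, T, T]
r4 m[sun→φ2] = [T, F, T, T]
r4 m[sun→φ5] = [T, F, T, T]
r4 m[sun→φ7] = [T, T, T, T]
r4 m[slip→φ4] = [T, T, T, T]
r4 m[slip→φ7] = [T, F, T, F]

message @ round 4 = [T, F, T, T]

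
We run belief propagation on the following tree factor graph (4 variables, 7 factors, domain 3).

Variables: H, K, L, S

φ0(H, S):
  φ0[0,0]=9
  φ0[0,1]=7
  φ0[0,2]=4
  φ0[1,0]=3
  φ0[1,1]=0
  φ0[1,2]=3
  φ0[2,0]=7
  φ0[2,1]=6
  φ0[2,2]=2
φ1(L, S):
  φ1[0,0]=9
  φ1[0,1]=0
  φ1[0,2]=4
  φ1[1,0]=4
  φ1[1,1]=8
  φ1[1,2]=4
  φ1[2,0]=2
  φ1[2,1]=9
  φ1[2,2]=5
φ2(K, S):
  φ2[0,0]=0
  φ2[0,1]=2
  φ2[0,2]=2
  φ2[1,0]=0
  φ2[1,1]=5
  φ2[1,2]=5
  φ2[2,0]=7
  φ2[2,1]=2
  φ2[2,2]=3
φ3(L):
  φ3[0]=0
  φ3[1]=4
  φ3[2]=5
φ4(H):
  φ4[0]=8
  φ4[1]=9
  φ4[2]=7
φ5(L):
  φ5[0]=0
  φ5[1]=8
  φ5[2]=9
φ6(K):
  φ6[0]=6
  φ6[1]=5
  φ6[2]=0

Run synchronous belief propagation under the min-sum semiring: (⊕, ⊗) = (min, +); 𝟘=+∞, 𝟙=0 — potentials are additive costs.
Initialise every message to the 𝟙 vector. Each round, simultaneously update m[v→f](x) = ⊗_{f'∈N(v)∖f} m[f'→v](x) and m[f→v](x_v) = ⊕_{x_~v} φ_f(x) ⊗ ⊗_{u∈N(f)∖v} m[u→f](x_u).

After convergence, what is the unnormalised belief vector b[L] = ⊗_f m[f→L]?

b[L] = [11, 28, 31]

init: all messages = 𝟙 over 3 values
r1 m[φ0→H] = [4, 0, 2]
r1 m[φ0→S] = [3, 0, 2]
r1 m[φ1→L] = [0, 4, 2]
r1 m[φ1→S] = [2, 0, 4]
r1 m[φ2→K] = [0, 0, 2]
r1 m[φ2→S] = [0, 2, 2]
r1 m[φ3→L] = [0, 4, 5]
r1 m[φ4→H] = [8, 9, 7]
r1 m[φ5→L] = [0, 8, 9]
r1 m[φ6→K] = [6, 5, 0]
r1 m[H→φ0] = [0, 0, 0]
r1 m[H→φ4] = [0, 0, 0]
r1 m[K→φ2] = [0, 0, 0]
r1 m[K→φ6] = [0, 0, 0]
r1 m[L→φ1] = [0, 0, 0]
r1 m[L→φ3] = [0, 0, 0]
r1 m[L→φ5] = [0, 0, 0]
r1 m[S→φ0] = [0, 0, 0]
r1 m[S→φ1] = [0, 0, 0]
r1 m[S→φ2] = [0, 0, 0]
r2 m[φ0→H] = [4, 0, 2]
r2 m[φ0→S] = [3, 0, 2]
r2 m[φ1→L] = [0, 4, 2]
r2 m[φ1→S] = [2, 0, 4]
r2 m[φ2→K] = [0, 0, 2]
r2 m[φ2→S] = [0, 2, 2]
r2 m[φ3→L] = [0, 4, 5]
r2 m[φ4→H] = [8, 9, 7]
r2 m[φ5→L] = [0, 8, 9]
r2 m[φ6→K] = [6, 5, 0]
r2 m[H→φ0] = [8, 9, 7]
r2 m[H→φ4] = [4, 0, 2]
r2 m[K→φ2] = [6, 5, 0]
r2 m[K→φ6] = [0, 0, 2]
r2 m[L→φ1] = [0, 12, 14]
r2 m[L→φ3] = [0, 12, 11]
r2 m[L→φ5] = [0, 8, 7]
r2 m[S→φ0] = [2, 2, 6]
r2 m[S→φ1] = [3, 2, 4]
r2 m[S→φ2] = [5, 0, 6]
r3 m[φ0→H] = [9, 2, 8]
r3 m[φ0→S] = [12, 9, 9]
r3 m[φ1→L] = [2, 7, 5]
r3 m[φ1→S] = [9, 0, 4]
r3 m[φ2→K] = [2, 5, 2]
r3 m[φ2→S] = [5, 2, 3]
r3 m[φ3→L] = [0, 4, 5]
r3 m[φ4→H] = [8, 9, 7]
r3 m[φ5→L] = [0, 8, 9]
r3 m[φ6→K] = [6, 5, 0]
r3 m[H→φ0] = [8, 9, 7]
r3 m[H→φ4] = [4, 0, 2]
r3 m[K→φ2] = [6, 5, 0]
r3 m[K→φ6] = [0, 0, 2]
r3 m[L→φ1] = [0, 12, 14]
r3 m[L→φ3] = [0, 12, 11]
r3 m[L→φ5] = [0, 8, 7]
r3 m[S→φ0] = [2, 2, 6]
r3 m[S→φ1] = [3, 2, 4]
r3 m[S→φ2] = [5, 0, 6]
r4 m[φ0→H] = [9, 2, 8]
r4 m[φ0→S] = [12, 9, 9]
r4 m[φ1→L] = [2, 7, 5]
r4 m[φ1→S] = [9, 0, 4]
r4 m[φ2→K] = [2, 5, 2]
r4 m[φ2→S] = [5, 2, 3]
r4 m[φ3→L] = [0, 4, 5]
r4 m[φ4→H] = [8, 9, 7]
r4 m[φ5→L] = [0, 8, 9]
r4 m[φ6→K] = [6, 5, 0]
r4 m[H→φ0] = [8, 9, 7]
r4 m[H→φ4] = [9, 2, 8]
r4 m[K→φ2] = [6, 5, 0]
r4 m[K→φ6] = [2, 5, 2]
r4 m[L→φ1] = [0, 12, 14]
r4 m[L→φ3] = [2, 15, 14]
r4 m[L→φ5] = [2, 11, 10]
r4 m[S→φ0] = [14, 2, 7]
r4 m[S→φ1] = [17, 11, 12]
r4 m[S→φ2] = [21, 9, 13]
r5 m[φ0→H] = [9, 2, 8]
r5 m[φ0→S] = [12, 9, 9]
r5 m[φ1→L] = [11, 16, 17]
r5 m[φ1→S] = [9, 0, 4]
r5 m[φ2→K] = [11, 14, 11]
r5 m[φ2→S] = [5, 2, 3]
r5 m[φ3→L] = [0, 4, 5]
r5 m[φ4→H] = [8, 9, 7]
r5 m[φ5→L] = [0, 8, 9]
r5 m[φ6→K] = [6, 5, 0]
r5 m[H→φ0] = [8, 9, 7]
r5 m[H→φ4] = [9, 2, 8]
r5 m[K→φ2] = [6, 5, 0]
r5 m[K→φ6] = [2, 5, 2]
r5 m[L→φ1] = [0, 12, 14]
r5 m[L→φ3] = [2, 15, 14]
r5 m[L→φ5] = [2, 11, 10]
r5 m[S→φ0] = [14, 2, 7]
r5 m[S→φ1] = [17, 11, 12]
r5 m[S→φ2] = [21, 9, 13]
r6 m[φ0→H] = [9, 2, 8]
r6 m[φ0→S] = [12, 9, 9]
r6 m[φ1→L] = [11, 16, 17]
r6 m[φ1→S] = [9, 0, 4]
r6 m[φ2→K] = [11, 14, 11]
r6 m[φ2→S] = [5, 2, 3]
r6 m[φ3→L] = [0, 4, 5]
r6 m[φ4→H] = [8, 9, 7]
r6 m[φ5→L] = [0, 8, 9]
r6 m[φ6→K] = [6, 5, 0]
r6 m[H→φ0] = [8, 9, 7]
r6 m[H→φ4] = [9, 2, 8]
r6 m[K→φ2] = [6, 5, 0]
r6 m[K→φ6] = [11, 14, 11]
r6 m[L→φ1] = [0, 12, 14]
r6 m[L→φ3] = [11, 24, 26]
r6 m[L→φ5] = [11, 20, 22]
r6 m[S→φ0] = [14, 2, 7]
r6 m[S→φ1] = [17, 11, 12]
r6 m[S→φ2] = [21, 9, 13]
r7 m[φ0→H] = [9, 2, 8]
r7 m[φ0→S] = [12, 9, 9]
r7 m[φ1→L] = [11, 16, 17]
r7 m[φ1→S] = [9, 0, 4]
r7 m[φ2→K] = [11, 14, 11]
r7 m[φ2→S] = [5, 2, 3]
r7 m[φ3→L] = [0, 4, 5]
r7 m[φ4→H] = [8, 9, 7]
r7 m[φ5→L] = [0, 8, 9]
r7 m[φ6→K] = [6, 5, 0]
r7 m[H→φ0] = [8, 9, 7]
r7 m[H→φ4] = [9, 2, 8]
r7 m[K→φ2] = [6, 5, 0]
r7 m[K→φ6] = [11, 14, 11]
r7 m[L→φ1] = [0, 12, 14]
r7 m[L→φ3] = [11, 24, 26]
r7 m[L→φ5] = [11, 20, 22]
r7 m[S→φ0] = [14, 2, 7]
r7 m[S→φ1] = [17, 11, 12]
r7 m[S→φ2] = [21, 9, 13]
fixed point reached at round 7
b[L] = ⊗ incoming = [11, 28, 31]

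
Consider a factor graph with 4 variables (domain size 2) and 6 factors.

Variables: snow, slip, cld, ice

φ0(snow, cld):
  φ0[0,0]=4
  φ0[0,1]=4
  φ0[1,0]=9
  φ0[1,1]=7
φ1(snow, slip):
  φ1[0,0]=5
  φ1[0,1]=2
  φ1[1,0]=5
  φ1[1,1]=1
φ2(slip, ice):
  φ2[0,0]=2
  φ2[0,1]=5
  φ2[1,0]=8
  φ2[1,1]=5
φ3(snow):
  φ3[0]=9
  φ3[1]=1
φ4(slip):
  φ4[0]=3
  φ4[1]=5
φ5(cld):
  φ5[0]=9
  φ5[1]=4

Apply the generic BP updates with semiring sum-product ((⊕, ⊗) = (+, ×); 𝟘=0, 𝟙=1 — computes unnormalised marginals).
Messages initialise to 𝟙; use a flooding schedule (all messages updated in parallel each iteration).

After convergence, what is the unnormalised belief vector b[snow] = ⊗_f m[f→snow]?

init: all messages = 𝟙 over 2 values
r1 m[φ0→snow] = [8, 16]
r1 m[φ0→cld] = [13, 11]
r1 m[φ1→snow] = [7, 6]
r1 m[φ1→slip] = [10, 3]
r1 m[φ2→slip] = [7, 13]
r1 m[φ2→ice] = [10, 10]
r1 m[φ3→snow] = [9, 1]
r1 m[φ4→slip] = [3, 5]
r1 m[φ5→cld] = [9, 4]
r1 m[snow→φ0] = [1, 1]
r1 m[snow→φ1] = [1, 1]
r1 m[snow→φ3] = [1, 1]
r1 m[slip→φ1] = [1, 1]
r1 m[slip→φ2] = [1, 1]
r1 m[slip→φ4] = [1, 1]
r1 m[cld→φ0] = [1, 1]
r1 m[cld→φ5] = [1, 1]
r1 m[ice→φ2] = [1, 1]
r2 m[φ0→snow] = [8, 16]
r2 m[φ0→cld] = [13, 11]
r2 m[φ1→snow] = [7, 6]
r2 m[φ1→slip] = [10, 3]
r2 m[φ2→slip] = [7, 13]
r2 m[φ2→ice] = [10, 10]
r2 m[φ3→snow] = [9, 1]
r2 m[φ4→slip] = [3, 5]
r2 m[φ5→cld] = [9, 4]
r2 m[snow→φ0] = [63, 6]
r2 m[snow→φ1] = [72, 16]
r2 m[snow→φ3] = [56, 96]
r2 m[slip→φ1] = [21, 65]
r2 m[slip→φ2] = [30, 15]
r2 m[slip→φ4] = [70, 39]
r2 m[cld→φ0] = [9, 4]
r2 m[cld→φ5] = [13, 11]
r2 m[ice→φ2] = [1, 1]
r3 m[φ0→snow] = [52, 109]
r3 m[φ0→cld] = [306, 294]
r3 m[φ1→snow] = [235, 170]
r3 m[φ1→slip] = [440, 160]
r3 m[φ2→slip] = [7, 13]
r3 m[φ2→ice] = [180, 225]
r3 m[φ3→snow] = [9, 1]
r3 m[φ4→slip] = [3, 5]
r3 m[φ5→cld] = [9, 4]
r3 m[snow→φ0] = [63, 6]
r3 m[snow→φ1] = [72, 16]
r3 m[snow→φ3] = [56, 96]
r3 m[slip→φ1] = [21, 65]
r3 m[slip→φ2] = [30, 15]
r3 m[slip→φ4] = [70, 39]
r3 m[cld→φ0] = [9, 4]
r3 m[cld→φ5] = [13, 11]
r3 m[ice→φ2] = [1, 1]
r4 m[φ0→snow] = [52, 109]
r4 m[φ0→cld] = [306, 294]
r4 m[φ1→snow] = [235, 170]
r4 m[φ1→slip] = [440, 160]
r4 m[φ2→slip] = [7, 13]
r4 m[φ2→ice] = [180, 225]
r4 m[φ3→snow] = [9, 1]
r4 m[φ4→slip] = [3, 5]
r4 m[φ5→cld] = [9, 4]
r4 m[snow→φ0] = [2115, 170]
r4 m[snow→φ1] = [468, 109]
r4 m[snow→φ3] = [12220, 18530]
r4 m[slip→φ1] = [21, 65]
r4 m[slip→φ2] = [1320, 800]
r4 m[slip→φ4] = [3080, 2080]
r4 m[cld→φ0] = [9, 4]
r4 m[cld→φ5] = [306, 294]
r4 m[ice→φ2] = [1, 1]
r5 m[φ0→snow] = [52, 109]
r5 m[φ0→cld] = [9990, 9650]
r5 m[φ1→snow] = [235, 170]
r5 m[φ1→slip] = [2885, 1045]
r5 m[φ2→slip] = [7, 13]
r5 m[φ2→ice] = [9040, 10600]
r5 m[φ3→snow] = [9, 1]
r5 m[φ4→slip] = [3, 5]
r5 m[φ5→cld] = [9, 4]
r5 m[snow→φ0] = [2115, 170]
r5 m[snow→φ1] = [468, 109]
r5 m[snow→φ3] = [12220, 18530]
r5 m[slip→φ1] = [21, 65]
r5 m[slip→φ2] = [1320, 800]
r5 m[slip→φ4] = [3080, 2080]
r5 m[cld→φ0] = [9, 4]
r5 m[cld→φ5] = [306, 294]
r5 m[ice→φ2] = [1, 1]
r6 m[φ0→snow] = [52, 109]
r6 m[φ0→cld] = [9990, 9650]
r6 m[φ1→snow] = [235, 170]
r6 m[φ1→slip] = [2885, 1045]
r6 m[φ2→slip] = [7, 13]
r6 m[φ2→ice] = [9040, 10600]
r6 m[φ3→snow] = [9, 1]
r6 m[φ4→slip] = [3, 5]
r6 m[φ5→cld] = [9, 4]
r6 m[snow→φ0] = [2115, 170]
r6 m[snow→φ1] = [468, 109]
r6 m[snow→φ3] = [12220, 18530]
r6 m[slip→φ1] = [21, 65]
r6 m[slip→φ2] = [8655, 5225]
r6 m[slip→φ4] = [20195, 13585]
r6 m[cld→φ0] = [9, 4]
r6 m[cld→φ5] = [9990, 9650]
r6 m[ice→φ2] = [1, 1]
r7 m[φ0→snow] = [52, 109]
r7 m[φ0→cld] = [9990, 9650]
r7 m[φ1→snow] = [235, 170]
r7 m[φ1→slip] = [2885, 1045]
r7 m[φ2→slip] = [7, 13]
r7 m[φ2→ice] = [59110, 69400]
r7 m[φ3→snow] = [9, 1]
r7 m[φ4→slip] = [3, 5]
r7 m[φ5→cld] = [9, 4]
r7 m[snow→φ0] = [2115, 170]
r7 m[snow→φ1] = [468, 109]
r7 m[snow→φ3] = [12220, 18530]
r7 m[slip→φ1] = [21, 65]
r7 m[slip→φ2] = [8655, 5225]
r7 m[slip→φ4] = [20195, 13585]
r7 m[cld→φ0] = [9, 4]
r7 m[cld→φ5] = [9990, 9650]
r7 m[ice→φ2] = [1, 1]
r8 m[φ0→snow] = [52, 109]
r8 m[φ0→cld] = [9990, 9650]
r8 m[φ1→snow] = [235, 170]
r8 m[φ1→slip] = [2885, 1045]
r8 m[φ2→slip] = [7, 13]
r8 m[φ2→ice] = [59110, 69400]
r8 m[φ3→snow] = [9, 1]
r8 m[φ4→slip] = [3, 5]
r8 m[φ5→cld] = [9, 4]
r8 m[snow→φ0] = [2115, 170]
r8 m[snow→φ1] = [468, 109]
r8 m[snow→φ3] = [12220, 18530]
r8 m[slip→φ1] = [21, 65]
r8 m[slip→φ2] = [8655, 5225]
r8 m[slip→φ4] = [20195, 13585]
r8 m[cld→φ0] = [9, 4]
r8 m[cld→φ5] = [9990, 9650]
r8 m[ice→φ2] = [1, 1]
fixed point reached at round 8
b[snow] = ⊗ incoming = [109980, 18530]

b[snow] = [109980, 18530]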